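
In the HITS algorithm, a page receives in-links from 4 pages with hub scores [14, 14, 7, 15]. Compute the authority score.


Authority = sum of hub scores of in-linkers
In-link 1: hub score = 14
In-link 2: hub score = 14
In-link 3: hub score = 7
In-link 4: hub score = 15
Authority = 14 + 14 + 7 + 15 = 50

50


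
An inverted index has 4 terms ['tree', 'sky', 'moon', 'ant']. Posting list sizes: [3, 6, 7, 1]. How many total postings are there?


Summing posting list sizes:
'tree': 3 postings
'sky': 6 postings
'moon': 7 postings
'ant': 1 postings
Total = 3 + 6 + 7 + 1 = 17

17


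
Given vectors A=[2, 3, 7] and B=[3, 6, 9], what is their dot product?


Dot product = sum of element-wise products
A[0]*B[0] = 2*3 = 6
A[1]*B[1] = 3*6 = 18
A[2]*B[2] = 7*9 = 63
Sum = 6 + 18 + 63 = 87

87


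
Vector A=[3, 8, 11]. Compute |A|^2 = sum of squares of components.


|A|^2 = sum of squared components
A[0]^2 = 3^2 = 9
A[1]^2 = 8^2 = 64
A[2]^2 = 11^2 = 121
Sum = 9 + 64 + 121 = 194

194


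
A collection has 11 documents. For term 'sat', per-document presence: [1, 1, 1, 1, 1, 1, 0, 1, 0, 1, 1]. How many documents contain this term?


Checking each document for 'sat':
Doc 1: present
Doc 2: present
Doc 3: present
Doc 4: present
Doc 5: present
Doc 6: present
Doc 7: absent
Doc 8: present
Doc 9: absent
Doc 10: present
Doc 11: present
df = sum of presences = 1 + 1 + 1 + 1 + 1 + 1 + 0 + 1 + 0 + 1 + 1 = 9

9


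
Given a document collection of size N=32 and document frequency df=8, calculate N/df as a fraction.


IDF ratio = N / df
= 32 / 8
= 4

4


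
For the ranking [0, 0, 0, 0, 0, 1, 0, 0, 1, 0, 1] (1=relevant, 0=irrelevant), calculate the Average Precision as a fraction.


Computing P@k for each relevant position:
Position 1: not relevant
Position 2: not relevant
Position 3: not relevant
Position 4: not relevant
Position 5: not relevant
Position 6: relevant, P@6 = 1/6 = 1/6
Position 7: not relevant
Position 8: not relevant
Position 9: relevant, P@9 = 2/9 = 2/9
Position 10: not relevant
Position 11: relevant, P@11 = 3/11 = 3/11
Sum of P@k = 1/6 + 2/9 + 3/11 = 131/198
AP = 131/198 / 3 = 131/594

131/594


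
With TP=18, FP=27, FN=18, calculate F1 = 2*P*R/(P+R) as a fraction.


F1 = 2 * P * R / (P + R)
P = TP/(TP+FP) = 18/45 = 2/5
R = TP/(TP+FN) = 18/36 = 1/2
2 * P * R = 2 * 2/5 * 1/2 = 2/5
P + R = 2/5 + 1/2 = 9/10
F1 = 2/5 / 9/10 = 4/9

4/9


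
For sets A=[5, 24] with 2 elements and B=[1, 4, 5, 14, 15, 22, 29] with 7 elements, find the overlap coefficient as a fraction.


A intersect B = [5]
|A intersect B| = 1
min(|A|, |B|) = min(2, 7) = 2
Overlap = 1 / 2 = 1/2

1/2


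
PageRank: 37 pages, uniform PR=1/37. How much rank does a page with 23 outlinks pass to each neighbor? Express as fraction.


Initial PR = 1/37 = 1/37
Outlinks = 23
Contribution per link = PR / outlinks
= 1/37 / 23
= 1/851

1/851


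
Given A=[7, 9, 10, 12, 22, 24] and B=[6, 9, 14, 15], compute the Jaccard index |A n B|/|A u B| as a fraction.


A intersect B = [9]
|A intersect B| = 1
A union B = [6, 7, 9, 10, 12, 14, 15, 22, 24]
|A union B| = 9
Jaccard = 1/9 = 1/9

1/9


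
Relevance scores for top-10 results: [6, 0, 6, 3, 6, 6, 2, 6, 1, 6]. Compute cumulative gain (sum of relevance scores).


Cumulative Gain = sum of relevance scores
Position 1: rel=6, running sum=6
Position 2: rel=0, running sum=6
Position 3: rel=6, running sum=12
Position 4: rel=3, running sum=15
Position 5: rel=6, running sum=21
Position 6: rel=6, running sum=27
Position 7: rel=2, running sum=29
Position 8: rel=6, running sum=35
Position 9: rel=1, running sum=36
Position 10: rel=6, running sum=42
CG = 42

42


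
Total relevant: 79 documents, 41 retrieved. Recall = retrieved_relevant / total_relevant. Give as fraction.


Recall = retrieved_relevant / total_relevant
= 41 / 79
= 41 / (41 + 38)
= 41/79

41/79


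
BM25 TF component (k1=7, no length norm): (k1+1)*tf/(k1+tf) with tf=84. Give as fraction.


BM25 TF component = (k1+1)*tf / (k1+tf)
k1 = 7, tf = 84
Numerator = (7+1)*84 = 672
Denominator = 7 + 84 = 91
= 672/91 = 96/13

96/13


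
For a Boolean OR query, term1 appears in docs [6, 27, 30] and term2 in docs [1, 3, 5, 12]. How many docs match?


Boolean OR: find union of posting lists
term1 docs: [6, 27, 30]
term2 docs: [1, 3, 5, 12]
Union: [1, 3, 5, 6, 12, 27, 30]
|union| = 7

7


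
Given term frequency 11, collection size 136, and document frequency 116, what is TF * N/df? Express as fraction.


TF * (N/df)
= 11 * (136/116)
= 11 * 34/29
= 374/29

374/29


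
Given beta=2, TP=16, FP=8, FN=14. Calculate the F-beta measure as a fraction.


P = TP/(TP+FP) = 16/24 = 2/3
R = TP/(TP+FN) = 16/30 = 8/15
beta^2 = 2^2 = 4
(1 + beta^2) = 5
Numerator = (1+beta^2)*P*R = 16/9
Denominator = beta^2*P + R = 8/3 + 8/15 = 16/5
F_beta = 5/9

5/9


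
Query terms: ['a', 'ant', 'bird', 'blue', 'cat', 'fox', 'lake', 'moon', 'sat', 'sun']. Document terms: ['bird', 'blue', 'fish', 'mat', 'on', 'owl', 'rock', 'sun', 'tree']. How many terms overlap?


Query terms: ['a', 'ant', 'bird', 'blue', 'cat', 'fox', 'lake', 'moon', 'sat', 'sun']
Document terms: ['bird', 'blue', 'fish', 'mat', 'on', 'owl', 'rock', 'sun', 'tree']
Common terms: ['bird', 'blue', 'sun']
Overlap count = 3

3


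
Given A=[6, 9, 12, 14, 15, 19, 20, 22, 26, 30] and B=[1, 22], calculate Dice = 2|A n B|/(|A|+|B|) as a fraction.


A intersect B = [22]
|A intersect B| = 1
|A| = 10, |B| = 2
Dice = 2*1 / (10+2)
= 2 / 12 = 1/6

1/6


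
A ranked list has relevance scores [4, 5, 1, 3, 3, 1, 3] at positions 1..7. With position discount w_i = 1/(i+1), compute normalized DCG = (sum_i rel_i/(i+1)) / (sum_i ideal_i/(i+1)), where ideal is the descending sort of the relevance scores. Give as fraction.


Position discount weights w_i = 1/(i+1) for i=1..7:
Weights = [1/2, 1/3, 1/4, 1/5, 1/6, 1/7, 1/8]
Actual relevance: [4, 5, 1, 3, 3, 1, 3]
DCG = 4/2 + 5/3 + 1/4 + 3/5 + 3/6 + 1/7 + 3/8 = 4649/840
Ideal relevance (sorted desc): [5, 4, 3, 3, 3, 1, 1]
Ideal DCG = 5/2 + 4/3 + 3/4 + 3/5 + 3/6 + 1/7 + 1/8 = 4999/840
nDCG = DCG / ideal_DCG = 4649/840 / 4999/840 = 4649/4999

4649/4999


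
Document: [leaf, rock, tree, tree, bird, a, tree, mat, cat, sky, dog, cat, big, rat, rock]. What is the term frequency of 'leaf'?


Document has 15 words
Scanning for 'leaf':
Found at positions: [0]
Count = 1

1


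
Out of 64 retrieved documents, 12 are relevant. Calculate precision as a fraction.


Precision = relevant_retrieved / total_retrieved
= 12 / 64
= 12 / (12 + 52)
= 3/16

3/16


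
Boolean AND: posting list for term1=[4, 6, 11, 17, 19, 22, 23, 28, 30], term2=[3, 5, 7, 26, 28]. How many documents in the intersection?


Boolean AND: find intersection of posting lists
term1 docs: [4, 6, 11, 17, 19, 22, 23, 28, 30]
term2 docs: [3, 5, 7, 26, 28]
Intersection: [28]
|intersection| = 1

1


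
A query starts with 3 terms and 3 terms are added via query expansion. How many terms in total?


Original terms: 3
Expansion terms: 3
Total = 3 + 3 = 6

6


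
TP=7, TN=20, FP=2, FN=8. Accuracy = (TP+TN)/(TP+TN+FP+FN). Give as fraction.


Accuracy = (TP + TN) / (TP + TN + FP + FN)
TP + TN = 7 + 20 = 27
Total = 7 + 20 + 2 + 8 = 37
Accuracy = 27 / 37 = 27/37

27/37


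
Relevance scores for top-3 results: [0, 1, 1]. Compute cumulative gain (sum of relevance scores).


Cumulative Gain = sum of relevance scores
Position 1: rel=0, running sum=0
Position 2: rel=1, running sum=1
Position 3: rel=1, running sum=2
CG = 2

2


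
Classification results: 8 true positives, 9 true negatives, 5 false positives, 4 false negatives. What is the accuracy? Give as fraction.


Accuracy = (TP + TN) / (TP + TN + FP + FN)
TP + TN = 8 + 9 = 17
Total = 8 + 9 + 5 + 4 = 26
Accuracy = 17 / 26 = 17/26

17/26


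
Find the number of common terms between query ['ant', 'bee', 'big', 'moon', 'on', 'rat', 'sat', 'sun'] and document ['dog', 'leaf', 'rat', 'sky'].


Query terms: ['ant', 'bee', 'big', 'moon', 'on', 'rat', 'sat', 'sun']
Document terms: ['dog', 'leaf', 'rat', 'sky']
Common terms: ['rat']
Overlap count = 1

1


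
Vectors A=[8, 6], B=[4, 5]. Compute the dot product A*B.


Dot product = sum of element-wise products
A[0]*B[0] = 8*4 = 32
A[1]*B[1] = 6*5 = 30
Sum = 32 + 30 = 62

62


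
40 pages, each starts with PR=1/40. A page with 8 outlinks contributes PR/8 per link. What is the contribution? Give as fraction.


Initial PR = 1/40 = 1/40
Outlinks = 8
Contribution per link = PR / outlinks
= 1/40 / 8
= 1/320

1/320


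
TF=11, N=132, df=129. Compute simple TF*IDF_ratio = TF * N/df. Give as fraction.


TF * (N/df)
= 11 * (132/129)
= 11 * 44/43
= 484/43

484/43


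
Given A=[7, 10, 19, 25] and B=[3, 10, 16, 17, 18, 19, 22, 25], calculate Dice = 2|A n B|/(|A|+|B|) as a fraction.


A intersect B = [10, 19, 25]
|A intersect B| = 3
|A| = 4, |B| = 8
Dice = 2*3 / (4+8)
= 6 / 12 = 1/2

1/2


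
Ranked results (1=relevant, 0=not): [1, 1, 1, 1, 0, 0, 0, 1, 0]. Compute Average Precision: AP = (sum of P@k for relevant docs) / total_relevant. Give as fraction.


Computing P@k for each relevant position:
Position 1: relevant, P@1 = 1/1 = 1
Position 2: relevant, P@2 = 2/2 = 1
Position 3: relevant, P@3 = 3/3 = 1
Position 4: relevant, P@4 = 4/4 = 1
Position 5: not relevant
Position 6: not relevant
Position 7: not relevant
Position 8: relevant, P@8 = 5/8 = 5/8
Position 9: not relevant
Sum of P@k = 1 + 1 + 1 + 1 + 5/8 = 37/8
AP = 37/8 / 5 = 37/40

37/40


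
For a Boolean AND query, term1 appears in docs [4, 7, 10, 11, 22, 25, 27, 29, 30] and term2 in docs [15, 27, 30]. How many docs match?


Boolean AND: find intersection of posting lists
term1 docs: [4, 7, 10, 11, 22, 25, 27, 29, 30]
term2 docs: [15, 27, 30]
Intersection: [27, 30]
|intersection| = 2

2


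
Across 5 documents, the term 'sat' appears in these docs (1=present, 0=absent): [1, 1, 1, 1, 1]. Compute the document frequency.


Checking each document for 'sat':
Doc 1: present
Doc 2: present
Doc 3: present
Doc 4: present
Doc 5: present
df = sum of presences = 1 + 1 + 1 + 1 + 1 = 5

5


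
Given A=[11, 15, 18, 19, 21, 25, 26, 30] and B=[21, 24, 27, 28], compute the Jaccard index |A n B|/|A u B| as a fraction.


A intersect B = [21]
|A intersect B| = 1
A union B = [11, 15, 18, 19, 21, 24, 25, 26, 27, 28, 30]
|A union B| = 11
Jaccard = 1/11 = 1/11

1/11


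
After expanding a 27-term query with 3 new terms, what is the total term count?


Original terms: 27
Expansion terms: 3
Total = 27 + 3 = 30

30


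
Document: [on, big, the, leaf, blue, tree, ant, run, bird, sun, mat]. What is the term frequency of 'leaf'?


Document has 11 words
Scanning for 'leaf':
Found at positions: [3]
Count = 1

1


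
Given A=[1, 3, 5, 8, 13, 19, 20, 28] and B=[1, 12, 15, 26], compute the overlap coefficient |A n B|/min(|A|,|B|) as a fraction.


A intersect B = [1]
|A intersect B| = 1
min(|A|, |B|) = min(8, 4) = 4
Overlap = 1 / 4 = 1/4

1/4


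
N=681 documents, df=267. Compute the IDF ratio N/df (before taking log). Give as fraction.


IDF ratio = N / df
= 681 / 267
= 227/89

227/89


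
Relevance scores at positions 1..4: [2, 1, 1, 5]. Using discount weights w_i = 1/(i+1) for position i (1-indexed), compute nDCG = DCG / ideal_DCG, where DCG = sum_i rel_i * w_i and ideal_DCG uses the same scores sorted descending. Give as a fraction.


Position discount weights w_i = 1/(i+1) for i=1..4:
Weights = [1/2, 1/3, 1/4, 1/5]
Actual relevance: [2, 1, 1, 5]
DCG = 2/2 + 1/3 + 1/4 + 5/5 = 31/12
Ideal relevance (sorted desc): [5, 2, 1, 1]
Ideal DCG = 5/2 + 2/3 + 1/4 + 1/5 = 217/60
nDCG = DCG / ideal_DCG = 31/12 / 217/60 = 5/7

5/7


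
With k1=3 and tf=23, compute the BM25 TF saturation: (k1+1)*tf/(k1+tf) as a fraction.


BM25 TF component = (k1+1)*tf / (k1+tf)
k1 = 3, tf = 23
Numerator = (3+1)*23 = 92
Denominator = 3 + 23 = 26
= 92/26 = 46/13

46/13


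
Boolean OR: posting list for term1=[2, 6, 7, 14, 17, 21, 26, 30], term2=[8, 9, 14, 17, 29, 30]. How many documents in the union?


Boolean OR: find union of posting lists
term1 docs: [2, 6, 7, 14, 17, 21, 26, 30]
term2 docs: [8, 9, 14, 17, 29, 30]
Union: [2, 6, 7, 8, 9, 14, 17, 21, 26, 29, 30]
|union| = 11

11


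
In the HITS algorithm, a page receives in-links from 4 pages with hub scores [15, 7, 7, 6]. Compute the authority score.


Authority = sum of hub scores of in-linkers
In-link 1: hub score = 15
In-link 2: hub score = 7
In-link 3: hub score = 7
In-link 4: hub score = 6
Authority = 15 + 7 + 7 + 6 = 35

35


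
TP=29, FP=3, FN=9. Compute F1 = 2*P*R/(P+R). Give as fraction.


F1 = 2 * P * R / (P + R)
P = TP/(TP+FP) = 29/32 = 29/32
R = TP/(TP+FN) = 29/38 = 29/38
2 * P * R = 2 * 29/32 * 29/38 = 841/608
P + R = 29/32 + 29/38 = 1015/608
F1 = 841/608 / 1015/608 = 29/35

29/35


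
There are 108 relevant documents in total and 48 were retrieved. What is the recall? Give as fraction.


Recall = retrieved_relevant / total_relevant
= 48 / 108
= 48 / (48 + 60)
= 4/9

4/9


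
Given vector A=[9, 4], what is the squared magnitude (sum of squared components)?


|A|^2 = sum of squared components
A[0]^2 = 9^2 = 81
A[1]^2 = 4^2 = 16
Sum = 81 + 16 = 97

97


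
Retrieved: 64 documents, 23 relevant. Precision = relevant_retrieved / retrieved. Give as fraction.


Precision = relevant_retrieved / total_retrieved
= 23 / 64
= 23 / (23 + 41)
= 23/64

23/64


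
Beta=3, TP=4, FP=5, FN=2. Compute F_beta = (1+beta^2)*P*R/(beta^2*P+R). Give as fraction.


P = TP/(TP+FP) = 4/9 = 4/9
R = TP/(TP+FN) = 4/6 = 2/3
beta^2 = 3^2 = 9
(1 + beta^2) = 10
Numerator = (1+beta^2)*P*R = 80/27
Denominator = beta^2*P + R = 4 + 2/3 = 14/3
F_beta = 40/63

40/63


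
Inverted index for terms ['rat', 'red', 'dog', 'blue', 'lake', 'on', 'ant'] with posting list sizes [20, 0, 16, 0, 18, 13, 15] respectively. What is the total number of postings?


Summing posting list sizes:
'rat': 20 postings
'red': 0 postings
'dog': 16 postings
'blue': 0 postings
'lake': 18 postings
'on': 13 postings
'ant': 15 postings
Total = 20 + 0 + 16 + 0 + 18 + 13 + 15 = 82

82


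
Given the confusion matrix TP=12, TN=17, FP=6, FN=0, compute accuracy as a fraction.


Accuracy = (TP + TN) / (TP + TN + FP + FN)
TP + TN = 12 + 17 = 29
Total = 12 + 17 + 6 + 0 = 35
Accuracy = 29 / 35 = 29/35

29/35


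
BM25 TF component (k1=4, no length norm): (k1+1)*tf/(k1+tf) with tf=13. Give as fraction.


BM25 TF component = (k1+1)*tf / (k1+tf)
k1 = 4, tf = 13
Numerator = (4+1)*13 = 65
Denominator = 4 + 13 = 17
= 65/17 = 65/17

65/17


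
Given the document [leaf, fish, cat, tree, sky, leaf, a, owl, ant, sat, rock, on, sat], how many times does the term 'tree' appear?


Document has 13 words
Scanning for 'tree':
Found at positions: [3]
Count = 1

1


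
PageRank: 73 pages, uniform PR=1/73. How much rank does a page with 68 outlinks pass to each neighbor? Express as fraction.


Initial PR = 1/73 = 1/73
Outlinks = 68
Contribution per link = PR / outlinks
= 1/73 / 68
= 1/4964

1/4964


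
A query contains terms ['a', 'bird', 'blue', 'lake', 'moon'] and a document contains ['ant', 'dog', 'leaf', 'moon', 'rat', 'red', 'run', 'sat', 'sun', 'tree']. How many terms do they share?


Query terms: ['a', 'bird', 'blue', 'lake', 'moon']
Document terms: ['ant', 'dog', 'leaf', 'moon', 'rat', 'red', 'run', 'sat', 'sun', 'tree']
Common terms: ['moon']
Overlap count = 1

1


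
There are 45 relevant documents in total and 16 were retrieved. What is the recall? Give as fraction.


Recall = retrieved_relevant / total_relevant
= 16 / 45
= 16 / (16 + 29)
= 16/45

16/45


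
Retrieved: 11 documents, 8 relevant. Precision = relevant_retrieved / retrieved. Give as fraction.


Precision = relevant_retrieved / total_retrieved
= 8 / 11
= 8 / (8 + 3)
= 8/11

8/11


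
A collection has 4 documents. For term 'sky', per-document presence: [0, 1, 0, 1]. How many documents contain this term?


Checking each document for 'sky':
Doc 1: absent
Doc 2: present
Doc 3: absent
Doc 4: present
df = sum of presences = 0 + 1 + 0 + 1 = 2

2


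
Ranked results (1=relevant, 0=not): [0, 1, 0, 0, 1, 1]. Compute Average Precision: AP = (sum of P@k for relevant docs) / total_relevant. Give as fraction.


Computing P@k for each relevant position:
Position 1: not relevant
Position 2: relevant, P@2 = 1/2 = 1/2
Position 3: not relevant
Position 4: not relevant
Position 5: relevant, P@5 = 2/5 = 2/5
Position 6: relevant, P@6 = 3/6 = 1/2
Sum of P@k = 1/2 + 2/5 + 1/2 = 7/5
AP = 7/5 / 3 = 7/15

7/15


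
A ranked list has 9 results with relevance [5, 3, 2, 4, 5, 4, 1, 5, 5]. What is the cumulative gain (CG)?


Cumulative Gain = sum of relevance scores
Position 1: rel=5, running sum=5
Position 2: rel=3, running sum=8
Position 3: rel=2, running sum=10
Position 4: rel=4, running sum=14
Position 5: rel=5, running sum=19
Position 6: rel=4, running sum=23
Position 7: rel=1, running sum=24
Position 8: rel=5, running sum=29
Position 9: rel=5, running sum=34
CG = 34

34


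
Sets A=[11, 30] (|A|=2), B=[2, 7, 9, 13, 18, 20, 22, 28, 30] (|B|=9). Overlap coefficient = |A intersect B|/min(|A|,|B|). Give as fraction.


A intersect B = [30]
|A intersect B| = 1
min(|A|, |B|) = min(2, 9) = 2
Overlap = 1 / 2 = 1/2

1/2


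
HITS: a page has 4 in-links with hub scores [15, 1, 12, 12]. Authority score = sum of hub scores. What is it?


Authority = sum of hub scores of in-linkers
In-link 1: hub score = 15
In-link 2: hub score = 1
In-link 3: hub score = 12
In-link 4: hub score = 12
Authority = 15 + 1 + 12 + 12 = 40

40


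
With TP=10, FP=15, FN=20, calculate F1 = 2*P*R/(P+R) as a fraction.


F1 = 2 * P * R / (P + R)
P = TP/(TP+FP) = 10/25 = 2/5
R = TP/(TP+FN) = 10/30 = 1/3
2 * P * R = 2 * 2/5 * 1/3 = 4/15
P + R = 2/5 + 1/3 = 11/15
F1 = 4/15 / 11/15 = 4/11

4/11


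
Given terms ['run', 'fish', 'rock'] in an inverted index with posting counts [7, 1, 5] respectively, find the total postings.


Summing posting list sizes:
'run': 7 postings
'fish': 1 postings
'rock': 5 postings
Total = 7 + 1 + 5 = 13

13


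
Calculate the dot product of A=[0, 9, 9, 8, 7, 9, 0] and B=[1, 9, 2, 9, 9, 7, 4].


Dot product = sum of element-wise products
A[0]*B[0] = 0*1 = 0
A[1]*B[1] = 9*9 = 81
A[2]*B[2] = 9*2 = 18
A[3]*B[3] = 8*9 = 72
A[4]*B[4] = 7*9 = 63
A[5]*B[5] = 9*7 = 63
A[6]*B[6] = 0*4 = 0
Sum = 0 + 81 + 18 + 72 + 63 + 63 + 0 = 297

297


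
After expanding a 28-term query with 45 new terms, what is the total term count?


Original terms: 28
Expansion terms: 45
Total = 28 + 45 = 73

73


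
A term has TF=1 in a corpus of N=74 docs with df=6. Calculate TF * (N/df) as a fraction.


TF * (N/df)
= 1 * (74/6)
= 1 * 37/3
= 37/3

37/3


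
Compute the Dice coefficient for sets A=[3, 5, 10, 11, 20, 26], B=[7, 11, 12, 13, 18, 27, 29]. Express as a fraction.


A intersect B = [11]
|A intersect B| = 1
|A| = 6, |B| = 7
Dice = 2*1 / (6+7)
= 2 / 13 = 2/13

2/13


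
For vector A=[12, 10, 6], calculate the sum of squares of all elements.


|A|^2 = sum of squared components
A[0]^2 = 12^2 = 144
A[1]^2 = 10^2 = 100
A[2]^2 = 6^2 = 36
Sum = 144 + 100 + 36 = 280

280


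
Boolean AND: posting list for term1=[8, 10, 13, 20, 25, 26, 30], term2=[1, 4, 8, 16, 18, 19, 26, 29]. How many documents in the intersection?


Boolean AND: find intersection of posting lists
term1 docs: [8, 10, 13, 20, 25, 26, 30]
term2 docs: [1, 4, 8, 16, 18, 19, 26, 29]
Intersection: [8, 26]
|intersection| = 2

2


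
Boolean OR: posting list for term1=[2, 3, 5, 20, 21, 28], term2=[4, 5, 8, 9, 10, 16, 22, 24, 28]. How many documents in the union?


Boolean OR: find union of posting lists
term1 docs: [2, 3, 5, 20, 21, 28]
term2 docs: [4, 5, 8, 9, 10, 16, 22, 24, 28]
Union: [2, 3, 4, 5, 8, 9, 10, 16, 20, 21, 22, 24, 28]
|union| = 13

13


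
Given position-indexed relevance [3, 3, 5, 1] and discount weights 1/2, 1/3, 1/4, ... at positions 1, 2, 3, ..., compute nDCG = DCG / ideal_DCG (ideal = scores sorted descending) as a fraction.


Position discount weights w_i = 1/(i+1) for i=1..4:
Weights = [1/2, 1/3, 1/4, 1/5]
Actual relevance: [3, 3, 5, 1]
DCG = 3/2 + 3/3 + 5/4 + 1/5 = 79/20
Ideal relevance (sorted desc): [5, 3, 3, 1]
Ideal DCG = 5/2 + 3/3 + 3/4 + 1/5 = 89/20
nDCG = DCG / ideal_DCG = 79/20 / 89/20 = 79/89

79/89


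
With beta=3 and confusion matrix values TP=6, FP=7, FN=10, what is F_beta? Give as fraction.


P = TP/(TP+FP) = 6/13 = 6/13
R = TP/(TP+FN) = 6/16 = 3/8
beta^2 = 3^2 = 9
(1 + beta^2) = 10
Numerator = (1+beta^2)*P*R = 45/26
Denominator = beta^2*P + R = 54/13 + 3/8 = 471/104
F_beta = 60/157

60/157


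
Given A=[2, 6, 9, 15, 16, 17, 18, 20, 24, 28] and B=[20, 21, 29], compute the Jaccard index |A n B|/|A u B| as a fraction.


A intersect B = [20]
|A intersect B| = 1
A union B = [2, 6, 9, 15, 16, 17, 18, 20, 21, 24, 28, 29]
|A union B| = 12
Jaccard = 1/12 = 1/12

1/12


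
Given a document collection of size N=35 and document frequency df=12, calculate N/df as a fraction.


IDF ratio = N / df
= 35 / 12
= 35/12

35/12


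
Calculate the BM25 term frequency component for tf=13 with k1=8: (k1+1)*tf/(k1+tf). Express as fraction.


BM25 TF component = (k1+1)*tf / (k1+tf)
k1 = 8, tf = 13
Numerator = (8+1)*13 = 117
Denominator = 8 + 13 = 21
= 117/21 = 39/7

39/7


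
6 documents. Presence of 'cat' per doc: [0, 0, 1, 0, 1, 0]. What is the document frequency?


Checking each document for 'cat':
Doc 1: absent
Doc 2: absent
Doc 3: present
Doc 4: absent
Doc 5: present
Doc 6: absent
df = sum of presences = 0 + 0 + 1 + 0 + 1 + 0 = 2

2


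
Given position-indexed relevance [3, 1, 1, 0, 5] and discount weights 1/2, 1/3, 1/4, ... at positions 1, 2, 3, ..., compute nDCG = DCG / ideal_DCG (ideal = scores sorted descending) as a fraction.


Position discount weights w_i = 1/(i+1) for i=1..5:
Weights = [1/2, 1/3, 1/4, 1/5, 1/6]
Actual relevance: [3, 1, 1, 0, 5]
DCG = 3/2 + 1/3 + 1/4 + 0/5 + 5/6 = 35/12
Ideal relevance (sorted desc): [5, 3, 1, 1, 0]
Ideal DCG = 5/2 + 3/3 + 1/4 + 1/5 + 0/6 = 79/20
nDCG = DCG / ideal_DCG = 35/12 / 79/20 = 175/237

175/237


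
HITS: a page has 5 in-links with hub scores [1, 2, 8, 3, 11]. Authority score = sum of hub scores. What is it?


Authority = sum of hub scores of in-linkers
In-link 1: hub score = 1
In-link 2: hub score = 2
In-link 3: hub score = 8
In-link 4: hub score = 3
In-link 5: hub score = 11
Authority = 1 + 2 + 8 + 3 + 11 = 25

25


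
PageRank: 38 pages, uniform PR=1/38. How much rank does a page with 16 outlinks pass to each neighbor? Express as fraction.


Initial PR = 1/38 = 1/38
Outlinks = 16
Contribution per link = PR / outlinks
= 1/38 / 16
= 1/608

1/608


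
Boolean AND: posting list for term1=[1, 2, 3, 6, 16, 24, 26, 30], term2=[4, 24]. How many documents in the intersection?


Boolean AND: find intersection of posting lists
term1 docs: [1, 2, 3, 6, 16, 24, 26, 30]
term2 docs: [4, 24]
Intersection: [24]
|intersection| = 1

1


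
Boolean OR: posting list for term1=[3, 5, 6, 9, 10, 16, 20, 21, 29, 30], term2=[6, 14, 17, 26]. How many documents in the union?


Boolean OR: find union of posting lists
term1 docs: [3, 5, 6, 9, 10, 16, 20, 21, 29, 30]
term2 docs: [6, 14, 17, 26]
Union: [3, 5, 6, 9, 10, 14, 16, 17, 20, 21, 26, 29, 30]
|union| = 13

13


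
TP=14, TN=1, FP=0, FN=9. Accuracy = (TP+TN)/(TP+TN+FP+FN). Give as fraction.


Accuracy = (TP + TN) / (TP + TN + FP + FN)
TP + TN = 14 + 1 = 15
Total = 14 + 1 + 0 + 9 = 24
Accuracy = 15 / 24 = 5/8

5/8


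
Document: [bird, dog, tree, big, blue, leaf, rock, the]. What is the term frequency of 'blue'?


Document has 8 words
Scanning for 'blue':
Found at positions: [4]
Count = 1

1


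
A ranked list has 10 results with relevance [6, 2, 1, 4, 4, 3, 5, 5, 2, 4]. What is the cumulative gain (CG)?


Cumulative Gain = sum of relevance scores
Position 1: rel=6, running sum=6
Position 2: rel=2, running sum=8
Position 3: rel=1, running sum=9
Position 4: rel=4, running sum=13
Position 5: rel=4, running sum=17
Position 6: rel=3, running sum=20
Position 7: rel=5, running sum=25
Position 8: rel=5, running sum=30
Position 9: rel=2, running sum=32
Position 10: rel=4, running sum=36
CG = 36

36


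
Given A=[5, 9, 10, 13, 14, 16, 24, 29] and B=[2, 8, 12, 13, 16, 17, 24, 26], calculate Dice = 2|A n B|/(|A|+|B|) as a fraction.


A intersect B = [13, 16, 24]
|A intersect B| = 3
|A| = 8, |B| = 8
Dice = 2*3 / (8+8)
= 6 / 16 = 3/8

3/8


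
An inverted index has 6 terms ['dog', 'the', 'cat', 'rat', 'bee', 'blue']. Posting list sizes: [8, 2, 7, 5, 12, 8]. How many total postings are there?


Summing posting list sizes:
'dog': 8 postings
'the': 2 postings
'cat': 7 postings
'rat': 5 postings
'bee': 12 postings
'blue': 8 postings
Total = 8 + 2 + 7 + 5 + 12 + 8 = 42

42


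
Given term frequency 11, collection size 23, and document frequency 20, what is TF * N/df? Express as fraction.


TF * (N/df)
= 11 * (23/20)
= 11 * 23/20
= 253/20

253/20


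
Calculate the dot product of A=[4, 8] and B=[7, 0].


Dot product = sum of element-wise products
A[0]*B[0] = 4*7 = 28
A[1]*B[1] = 8*0 = 0
Sum = 28 + 0 = 28

28


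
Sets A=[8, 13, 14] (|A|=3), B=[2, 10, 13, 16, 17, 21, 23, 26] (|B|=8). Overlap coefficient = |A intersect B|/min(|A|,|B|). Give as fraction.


A intersect B = [13]
|A intersect B| = 1
min(|A|, |B|) = min(3, 8) = 3
Overlap = 1 / 3 = 1/3

1/3


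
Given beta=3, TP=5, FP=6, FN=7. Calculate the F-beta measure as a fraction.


P = TP/(TP+FP) = 5/11 = 5/11
R = TP/(TP+FN) = 5/12 = 5/12
beta^2 = 3^2 = 9
(1 + beta^2) = 10
Numerator = (1+beta^2)*P*R = 125/66
Denominator = beta^2*P + R = 45/11 + 5/12 = 595/132
F_beta = 50/119

50/119


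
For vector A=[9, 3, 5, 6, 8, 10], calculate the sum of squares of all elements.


|A|^2 = sum of squared components
A[0]^2 = 9^2 = 81
A[1]^2 = 3^2 = 9
A[2]^2 = 5^2 = 25
A[3]^2 = 6^2 = 36
A[4]^2 = 8^2 = 64
A[5]^2 = 10^2 = 100
Sum = 81 + 9 + 25 + 36 + 64 + 100 = 315

315


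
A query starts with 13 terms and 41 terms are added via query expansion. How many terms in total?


Original terms: 13
Expansion terms: 41
Total = 13 + 41 = 54

54


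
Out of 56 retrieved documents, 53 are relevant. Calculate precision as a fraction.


Precision = relevant_retrieved / total_retrieved
= 53 / 56
= 53 / (53 + 3)
= 53/56

53/56


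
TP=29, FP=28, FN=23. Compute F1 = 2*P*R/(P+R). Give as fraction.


F1 = 2 * P * R / (P + R)
P = TP/(TP+FP) = 29/57 = 29/57
R = TP/(TP+FN) = 29/52 = 29/52
2 * P * R = 2 * 29/57 * 29/52 = 841/1482
P + R = 29/57 + 29/52 = 3161/2964
F1 = 841/1482 / 3161/2964 = 58/109

58/109


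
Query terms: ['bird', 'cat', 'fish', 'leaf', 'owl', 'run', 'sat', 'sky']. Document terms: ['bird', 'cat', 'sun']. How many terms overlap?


Query terms: ['bird', 'cat', 'fish', 'leaf', 'owl', 'run', 'sat', 'sky']
Document terms: ['bird', 'cat', 'sun']
Common terms: ['bird', 'cat']
Overlap count = 2

2


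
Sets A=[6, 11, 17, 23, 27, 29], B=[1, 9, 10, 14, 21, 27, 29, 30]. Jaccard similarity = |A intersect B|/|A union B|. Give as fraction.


A intersect B = [27, 29]
|A intersect B| = 2
A union B = [1, 6, 9, 10, 11, 14, 17, 21, 23, 27, 29, 30]
|A union B| = 12
Jaccard = 2/12 = 1/6

1/6


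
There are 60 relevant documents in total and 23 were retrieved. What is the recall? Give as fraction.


Recall = retrieved_relevant / total_relevant
= 23 / 60
= 23 / (23 + 37)
= 23/60

23/60


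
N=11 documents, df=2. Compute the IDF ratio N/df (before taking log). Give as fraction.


IDF ratio = N / df
= 11 / 2
= 11/2

11/2


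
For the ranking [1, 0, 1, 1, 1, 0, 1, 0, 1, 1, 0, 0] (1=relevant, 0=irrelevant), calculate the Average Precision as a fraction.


Computing P@k for each relevant position:
Position 1: relevant, P@1 = 1/1 = 1
Position 2: not relevant
Position 3: relevant, P@3 = 2/3 = 2/3
Position 4: relevant, P@4 = 3/4 = 3/4
Position 5: relevant, P@5 = 4/5 = 4/5
Position 6: not relevant
Position 7: relevant, P@7 = 5/7 = 5/7
Position 8: not relevant
Position 9: relevant, P@9 = 6/9 = 2/3
Position 10: relevant, P@10 = 7/10 = 7/10
Position 11: not relevant
Position 12: not relevant
Sum of P@k = 1 + 2/3 + 3/4 + 4/5 + 5/7 + 2/3 + 7/10 = 445/84
AP = 445/84 / 7 = 445/588

445/588


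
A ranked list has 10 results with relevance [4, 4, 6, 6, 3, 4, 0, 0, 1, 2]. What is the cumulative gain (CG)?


Cumulative Gain = sum of relevance scores
Position 1: rel=4, running sum=4
Position 2: rel=4, running sum=8
Position 3: rel=6, running sum=14
Position 4: rel=6, running sum=20
Position 5: rel=3, running sum=23
Position 6: rel=4, running sum=27
Position 7: rel=0, running sum=27
Position 8: rel=0, running sum=27
Position 9: rel=1, running sum=28
Position 10: rel=2, running sum=30
CG = 30

30


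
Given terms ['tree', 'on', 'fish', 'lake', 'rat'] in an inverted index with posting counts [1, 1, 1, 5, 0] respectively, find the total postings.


Summing posting list sizes:
'tree': 1 postings
'on': 1 postings
'fish': 1 postings
'lake': 5 postings
'rat': 0 postings
Total = 1 + 1 + 1 + 5 + 0 = 8

8


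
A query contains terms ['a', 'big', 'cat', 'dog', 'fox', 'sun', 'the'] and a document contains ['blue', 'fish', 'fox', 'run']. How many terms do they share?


Query terms: ['a', 'big', 'cat', 'dog', 'fox', 'sun', 'the']
Document terms: ['blue', 'fish', 'fox', 'run']
Common terms: ['fox']
Overlap count = 1

1


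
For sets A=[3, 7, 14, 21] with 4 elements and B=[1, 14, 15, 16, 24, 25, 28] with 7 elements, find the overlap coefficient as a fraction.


A intersect B = [14]
|A intersect B| = 1
min(|A|, |B|) = min(4, 7) = 4
Overlap = 1 / 4 = 1/4

1/4


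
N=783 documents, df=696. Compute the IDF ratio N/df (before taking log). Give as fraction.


IDF ratio = N / df
= 783 / 696
= 9/8

9/8


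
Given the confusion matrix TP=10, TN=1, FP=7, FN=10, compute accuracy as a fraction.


Accuracy = (TP + TN) / (TP + TN + FP + FN)
TP + TN = 10 + 1 = 11
Total = 10 + 1 + 7 + 10 = 28
Accuracy = 11 / 28 = 11/28

11/28


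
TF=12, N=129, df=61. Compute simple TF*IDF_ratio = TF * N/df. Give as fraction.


TF * (N/df)
= 12 * (129/61)
= 12 * 129/61
= 1548/61

1548/61


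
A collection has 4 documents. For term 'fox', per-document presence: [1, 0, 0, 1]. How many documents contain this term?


Checking each document for 'fox':
Doc 1: present
Doc 2: absent
Doc 3: absent
Doc 4: present
df = sum of presences = 1 + 0 + 0 + 1 = 2

2


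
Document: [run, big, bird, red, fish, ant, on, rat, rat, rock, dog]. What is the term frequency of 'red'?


Document has 11 words
Scanning for 'red':
Found at positions: [3]
Count = 1

1


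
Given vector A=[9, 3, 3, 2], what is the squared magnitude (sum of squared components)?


|A|^2 = sum of squared components
A[0]^2 = 9^2 = 81
A[1]^2 = 3^2 = 9
A[2]^2 = 3^2 = 9
A[3]^2 = 2^2 = 4
Sum = 81 + 9 + 9 + 4 = 103

103


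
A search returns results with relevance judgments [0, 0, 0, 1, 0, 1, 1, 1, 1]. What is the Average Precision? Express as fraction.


Computing P@k for each relevant position:
Position 1: not relevant
Position 2: not relevant
Position 3: not relevant
Position 4: relevant, P@4 = 1/4 = 1/4
Position 5: not relevant
Position 6: relevant, P@6 = 2/6 = 1/3
Position 7: relevant, P@7 = 3/7 = 3/7
Position 8: relevant, P@8 = 4/8 = 1/2
Position 9: relevant, P@9 = 5/9 = 5/9
Sum of P@k = 1/4 + 1/3 + 3/7 + 1/2 + 5/9 = 521/252
AP = 521/252 / 5 = 521/1260

521/1260


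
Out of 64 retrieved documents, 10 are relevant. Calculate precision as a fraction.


Precision = relevant_retrieved / total_retrieved
= 10 / 64
= 10 / (10 + 54)
= 5/32

5/32


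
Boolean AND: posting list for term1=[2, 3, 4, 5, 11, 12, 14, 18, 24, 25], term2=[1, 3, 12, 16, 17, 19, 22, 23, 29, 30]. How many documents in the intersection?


Boolean AND: find intersection of posting lists
term1 docs: [2, 3, 4, 5, 11, 12, 14, 18, 24, 25]
term2 docs: [1, 3, 12, 16, 17, 19, 22, 23, 29, 30]
Intersection: [3, 12]
|intersection| = 2

2


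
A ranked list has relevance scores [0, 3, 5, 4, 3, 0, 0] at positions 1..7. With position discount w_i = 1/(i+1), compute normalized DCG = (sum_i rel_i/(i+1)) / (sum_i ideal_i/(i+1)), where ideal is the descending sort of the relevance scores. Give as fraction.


Position discount weights w_i = 1/(i+1) for i=1..7:
Weights = [1/2, 1/3, 1/4, 1/5, 1/6, 1/7, 1/8]
Actual relevance: [0, 3, 5, 4, 3, 0, 0]
DCG = 0/2 + 3/3 + 5/4 + 4/5 + 3/6 + 0/7 + 0/8 = 71/20
Ideal relevance (sorted desc): [5, 4, 3, 3, 0, 0, 0]
Ideal DCG = 5/2 + 4/3 + 3/4 + 3/5 + 0/6 + 0/7 + 0/8 = 311/60
nDCG = DCG / ideal_DCG = 71/20 / 311/60 = 213/311

213/311


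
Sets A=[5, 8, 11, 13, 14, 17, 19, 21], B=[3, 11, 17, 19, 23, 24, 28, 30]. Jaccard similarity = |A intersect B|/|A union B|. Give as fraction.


A intersect B = [11, 17, 19]
|A intersect B| = 3
A union B = [3, 5, 8, 11, 13, 14, 17, 19, 21, 23, 24, 28, 30]
|A union B| = 13
Jaccard = 3/13 = 3/13

3/13


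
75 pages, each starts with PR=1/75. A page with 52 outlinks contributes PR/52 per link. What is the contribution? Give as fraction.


Initial PR = 1/75 = 1/75
Outlinks = 52
Contribution per link = PR / outlinks
= 1/75 / 52
= 1/3900

1/3900


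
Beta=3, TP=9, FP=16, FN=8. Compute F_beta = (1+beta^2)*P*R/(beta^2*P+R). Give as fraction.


P = TP/(TP+FP) = 9/25 = 9/25
R = TP/(TP+FN) = 9/17 = 9/17
beta^2 = 3^2 = 9
(1 + beta^2) = 10
Numerator = (1+beta^2)*P*R = 162/85
Denominator = beta^2*P + R = 81/25 + 9/17 = 1602/425
F_beta = 45/89

45/89


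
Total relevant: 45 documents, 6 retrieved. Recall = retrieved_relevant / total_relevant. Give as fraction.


Recall = retrieved_relevant / total_relevant
= 6 / 45
= 6 / (6 + 39)
= 2/15

2/15


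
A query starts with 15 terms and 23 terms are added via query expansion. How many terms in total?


Original terms: 15
Expansion terms: 23
Total = 15 + 23 = 38

38


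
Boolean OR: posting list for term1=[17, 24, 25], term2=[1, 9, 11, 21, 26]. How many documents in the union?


Boolean OR: find union of posting lists
term1 docs: [17, 24, 25]
term2 docs: [1, 9, 11, 21, 26]
Union: [1, 9, 11, 17, 21, 24, 25, 26]
|union| = 8

8


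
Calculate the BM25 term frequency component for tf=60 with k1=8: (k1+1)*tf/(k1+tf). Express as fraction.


BM25 TF component = (k1+1)*tf / (k1+tf)
k1 = 8, tf = 60
Numerator = (8+1)*60 = 540
Denominator = 8 + 60 = 68
= 540/68 = 135/17

135/17


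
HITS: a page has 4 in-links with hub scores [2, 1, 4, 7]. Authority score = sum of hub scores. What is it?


Authority = sum of hub scores of in-linkers
In-link 1: hub score = 2
In-link 2: hub score = 1
In-link 3: hub score = 4
In-link 4: hub score = 7
Authority = 2 + 1 + 4 + 7 = 14

14


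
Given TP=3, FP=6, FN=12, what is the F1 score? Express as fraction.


F1 = 2 * P * R / (P + R)
P = TP/(TP+FP) = 3/9 = 1/3
R = TP/(TP+FN) = 3/15 = 1/5
2 * P * R = 2 * 1/3 * 1/5 = 2/15
P + R = 1/3 + 1/5 = 8/15
F1 = 2/15 / 8/15 = 1/4

1/4


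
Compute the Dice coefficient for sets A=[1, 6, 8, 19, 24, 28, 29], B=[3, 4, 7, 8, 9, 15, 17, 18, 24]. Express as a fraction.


A intersect B = [8, 24]
|A intersect B| = 2
|A| = 7, |B| = 9
Dice = 2*2 / (7+9)
= 4 / 16 = 1/4

1/4


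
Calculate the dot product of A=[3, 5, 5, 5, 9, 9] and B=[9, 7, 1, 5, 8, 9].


Dot product = sum of element-wise products
A[0]*B[0] = 3*9 = 27
A[1]*B[1] = 5*7 = 35
A[2]*B[2] = 5*1 = 5
A[3]*B[3] = 5*5 = 25
A[4]*B[4] = 9*8 = 72
A[5]*B[5] = 9*9 = 81
Sum = 27 + 35 + 5 + 25 + 72 + 81 = 245

245


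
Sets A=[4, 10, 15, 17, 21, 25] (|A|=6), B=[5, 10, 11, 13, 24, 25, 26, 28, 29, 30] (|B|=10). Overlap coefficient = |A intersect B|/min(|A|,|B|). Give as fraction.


A intersect B = [10, 25]
|A intersect B| = 2
min(|A|, |B|) = min(6, 10) = 6
Overlap = 2 / 6 = 1/3

1/3


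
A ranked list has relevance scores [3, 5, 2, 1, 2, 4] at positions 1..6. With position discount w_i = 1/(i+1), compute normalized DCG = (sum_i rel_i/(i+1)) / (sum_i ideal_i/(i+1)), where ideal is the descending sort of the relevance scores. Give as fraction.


Position discount weights w_i = 1/(i+1) for i=1..6:
Weights = [1/2, 1/3, 1/4, 1/5, 1/6, 1/7]
Actual relevance: [3, 5, 2, 1, 2, 4]
DCG = 3/2 + 5/3 + 2/4 + 1/5 + 2/6 + 4/7 = 167/35
Ideal relevance (sorted desc): [5, 4, 3, 2, 2, 1]
Ideal DCG = 5/2 + 4/3 + 3/4 + 2/5 + 2/6 + 1/7 = 2293/420
nDCG = DCG / ideal_DCG = 167/35 / 2293/420 = 2004/2293

2004/2293


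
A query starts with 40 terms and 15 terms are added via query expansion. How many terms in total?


Original terms: 40
Expansion terms: 15
Total = 40 + 15 = 55

55


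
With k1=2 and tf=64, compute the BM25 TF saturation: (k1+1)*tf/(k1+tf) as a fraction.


BM25 TF component = (k1+1)*tf / (k1+tf)
k1 = 2, tf = 64
Numerator = (2+1)*64 = 192
Denominator = 2 + 64 = 66
= 192/66 = 32/11

32/11


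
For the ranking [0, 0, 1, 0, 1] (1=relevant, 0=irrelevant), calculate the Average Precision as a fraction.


Computing P@k for each relevant position:
Position 1: not relevant
Position 2: not relevant
Position 3: relevant, P@3 = 1/3 = 1/3
Position 4: not relevant
Position 5: relevant, P@5 = 2/5 = 2/5
Sum of P@k = 1/3 + 2/5 = 11/15
AP = 11/15 / 2 = 11/30

11/30


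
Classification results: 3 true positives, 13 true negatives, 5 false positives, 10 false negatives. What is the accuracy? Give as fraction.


Accuracy = (TP + TN) / (TP + TN + FP + FN)
TP + TN = 3 + 13 = 16
Total = 3 + 13 + 5 + 10 = 31
Accuracy = 16 / 31 = 16/31

16/31


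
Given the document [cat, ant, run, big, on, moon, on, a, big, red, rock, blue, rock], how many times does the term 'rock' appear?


Document has 13 words
Scanning for 'rock':
Found at positions: [10, 12]
Count = 2

2


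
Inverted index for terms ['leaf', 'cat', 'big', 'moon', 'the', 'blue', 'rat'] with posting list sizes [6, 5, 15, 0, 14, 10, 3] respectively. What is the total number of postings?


Summing posting list sizes:
'leaf': 6 postings
'cat': 5 postings
'big': 15 postings
'moon': 0 postings
'the': 14 postings
'blue': 10 postings
'rat': 3 postings
Total = 6 + 5 + 15 + 0 + 14 + 10 + 3 = 53

53


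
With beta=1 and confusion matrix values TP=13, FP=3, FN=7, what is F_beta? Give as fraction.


P = TP/(TP+FP) = 13/16 = 13/16
R = TP/(TP+FN) = 13/20 = 13/20
beta^2 = 1^2 = 1
(1 + beta^2) = 2
Numerator = (1+beta^2)*P*R = 169/160
Denominator = beta^2*P + R = 13/16 + 13/20 = 117/80
F_beta = 13/18

13/18


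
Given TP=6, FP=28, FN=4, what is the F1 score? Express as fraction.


F1 = 2 * P * R / (P + R)
P = TP/(TP+FP) = 6/34 = 3/17
R = TP/(TP+FN) = 6/10 = 3/5
2 * P * R = 2 * 3/17 * 3/5 = 18/85
P + R = 3/17 + 3/5 = 66/85
F1 = 18/85 / 66/85 = 3/11

3/11


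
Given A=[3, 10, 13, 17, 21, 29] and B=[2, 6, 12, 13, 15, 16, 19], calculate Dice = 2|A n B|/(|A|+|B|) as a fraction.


A intersect B = [13]
|A intersect B| = 1
|A| = 6, |B| = 7
Dice = 2*1 / (6+7)
= 2 / 13 = 2/13

2/13


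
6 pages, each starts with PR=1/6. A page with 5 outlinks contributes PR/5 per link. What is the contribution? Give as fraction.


Initial PR = 1/6 = 1/6
Outlinks = 5
Contribution per link = PR / outlinks
= 1/6 / 5
= 1/30

1/30


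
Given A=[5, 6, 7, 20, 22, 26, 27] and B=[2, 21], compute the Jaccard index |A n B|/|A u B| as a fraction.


A intersect B = []
|A intersect B| = 0
A union B = [2, 5, 6, 7, 20, 21, 22, 26, 27]
|A union B| = 9
Jaccard = 0/9 = 0

0


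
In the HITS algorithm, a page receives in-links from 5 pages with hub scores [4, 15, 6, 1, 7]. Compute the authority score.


Authority = sum of hub scores of in-linkers
In-link 1: hub score = 4
In-link 2: hub score = 15
In-link 3: hub score = 6
In-link 4: hub score = 1
In-link 5: hub score = 7
Authority = 4 + 15 + 6 + 1 + 7 = 33

33


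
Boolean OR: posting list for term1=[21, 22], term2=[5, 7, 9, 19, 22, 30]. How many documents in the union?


Boolean OR: find union of posting lists
term1 docs: [21, 22]
term2 docs: [5, 7, 9, 19, 22, 30]
Union: [5, 7, 9, 19, 21, 22, 30]
|union| = 7

7
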